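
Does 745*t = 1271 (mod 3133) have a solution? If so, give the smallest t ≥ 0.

2895

gcd(745, 3133) = 1, so a unique solution mod 3133 exists.
745⁻¹ ≡ 2662 (mod 3133).
t ≡ 2662*1271 ≡ 2895 (mod 3133).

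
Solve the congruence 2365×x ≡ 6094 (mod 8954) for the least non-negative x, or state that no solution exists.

gcd(2365, 8954) = 11, and 11 | 6094, so solutions exist.
Divide through by 11: 215×x = 554 (mod 814).
215⁻¹ ≡ 761 (mod 814).
x ≡ 761×554 ≡ 756 (mod 814).
The smallest non-negative solution is x = 756.

756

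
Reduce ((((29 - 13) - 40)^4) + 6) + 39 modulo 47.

1

29 - 13 = 16
16 - 40 = -24 ≡ 23 (mod 47)
(23)^4 ≡ 3 (mod 47)
3 + 6 = 9
9 + 39 = 48 ≡ 1 (mod 47)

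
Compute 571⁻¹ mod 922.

373

922 = 1×571 + 351
571 = 1×351 + 220
351 = 1×220 + 131
220 = 1×131 + 89
131 = 1×89 + 42
89 = 2×42 + 5
42 = 8×5 + 2
5 = 2×2 + 1
2 = 2×1 + 0
gcd(571, 922) = 1, so the inverse exists.
Back-substitute for 1:
1 = 1×5 − 2×2
  = −2×42 + 17×5
  = 17×89 − 36×42
  = −36×131 + 53×89
  = 53×220 − 89×131
  = −89×351 + 142×220
  = 142×571 − 231×351
  = −231×922 + 373×571
So 571⁻¹ ≡ 373 (mod 922).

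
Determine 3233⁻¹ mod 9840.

977

Apply the Euclidean algorithm and back-substitute:
9840 = 3·3233 + 141
3233 = 22·141 + 131
141 = 1·131 + 10
131 = 13·10 + 1
10 = 10·1 + 0
gcd(3233, 9840) = 1, so the inverse exists.
Back-substitute for 1:
1 = 1·131 − 13·10
  = −13·141 + 14·131
  = 14·3233 − 321·141
  = −321·9840 + 977·3233
So 3233⁻¹ ≡ 977 (mod 9840).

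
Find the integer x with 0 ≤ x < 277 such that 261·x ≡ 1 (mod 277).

225

277 = 1×261 + 16
261 = 16×16 + 5
16 = 3×5 + 1
5 = 5×1 + 0
gcd(261, 277) = 1, so the inverse exists.
Bézout: 1 = 49×277 − 52×261.
So 261⁻¹ ≡ −52 ≡ 225 (mod 277).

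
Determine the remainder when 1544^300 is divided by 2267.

779

Compute successive squares:
300 in binary is 100101100, i.e. 300 = 256 + 32 + 8 + 4.
1544^1 ≡ 1544 (mod 2267)
1544^2 ≡ 1544^2 = 2383936 ≡ 1319 (mod 2267)
1544^4 ≡ 1319^2 = 1739761 ≡ 972 (mod 2267)
1544^8 ≡ 972^2 = 944784 ≡ 1712 (mod 2267)
1544^16 ≡ 1712^2 = 2930944 ≡ 1980 (mod 2267)
1544^32 ≡ 1980^2 = 3920400 ≡ 757 (mod 2267)
1544^64 ≡ 757^2 = 573049 ≡ 1765 (mod 2267)
1544^128 ≡ 1765^2 = 3115225 ≡ 367 (mod 2267)
1544^256 ≡ 367^2 = 134689 ≡ 936 (mod 2267)
1544^300 = 1544^256 · 1544^32 · 1544^8 · 1544^4 ≡ 936 · 757 · 1712 · 972 (mod 2267).
Accumulate the product:
936 · 757 = 708552 ≡ 1248
1248 · 1712 = 2136576 ≡ 1062
1062 · 972 = 1032264 ≡ 779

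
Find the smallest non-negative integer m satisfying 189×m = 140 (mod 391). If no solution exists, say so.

189

gcd(189, 391) = 1, so a unique solution mod 391 exists.
189⁻¹ ≡ 60 (mod 391).
m ≡ 60×140 ≡ 189 (mod 391).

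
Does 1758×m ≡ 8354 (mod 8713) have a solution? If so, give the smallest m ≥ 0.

gcd(1758, 8713) = 1, so a unique solution mod 8713 exists.
1758⁻¹ ≡ 679 (mod 8713).
m ≡ 679×8354 ≡ 203 (mod 8713).

203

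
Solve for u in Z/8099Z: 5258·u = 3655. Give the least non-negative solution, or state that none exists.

4845

gcd(5258, 8099) = 1, so a unique solution mod 8099 exists.
5258⁻¹ ≡ 4145 (mod 8099).
u ≡ 4145·3655 ≡ 4845 (mod 8099).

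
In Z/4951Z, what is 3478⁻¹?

3341

4951 = 1×3478 + 1473
3478 = 2×1473 + 532
1473 = 2×532 + 409
532 = 1×409 + 123
409 = 3×123 + 40
123 = 3×40 + 3
40 = 13×3 + 1
3 = 3×1 + 0
gcd(3478, 4951) = 1, so the inverse exists.
Bézout: 1 = 1131×4951 − 1610×3478.
So 3478⁻¹ ≡ −1610 ≡ 3341 (mod 4951).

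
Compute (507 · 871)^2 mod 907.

753

507 · 871 = 441597 ≡ 795 (mod 907)
(795)^2 ≡ 753 (mod 907)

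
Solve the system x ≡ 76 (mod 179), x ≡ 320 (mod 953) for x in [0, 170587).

37487

179⁻¹ mod 953: 179·575 ≡ 1 (mod 953), so 179⁻¹ ≡ 575.
x = 76 + 179·((320 − 76)·575 mod 953) = 76 + 179·209 = 37487.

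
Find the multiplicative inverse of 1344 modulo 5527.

By the extended Euclidean algorithm:
5527 = 4×1344 + 151
1344 = 8×151 + 136
151 = 1×136 + 15
136 = 9×15 + 1
15 = 15×1 + 0
gcd(1344, 5527) = 1, so the inverse exists.
Back-substitute for 1:
1 = 1×136 − 9×15
  = −9×151 + 10×136
  = 10×1344 − 89×151
  = −89×5527 + 366×1344
So 1344⁻¹ ≡ 366 (mod 5527).

366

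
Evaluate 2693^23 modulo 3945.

1517

23 in binary is 10111, i.e. 23 = 16 + 4 + 2 + 1.
2693^1 ≡ 2693 (mod 3945)
2693^2 ≡ 2693^2 = 7252249 ≡ 1339 (mod 3945)
2693^4 ≡ 1339^2 = 1792921 ≡ 1891 (mod 3945)
2693^8 ≡ 1891^2 = 3575881 ≡ 1711 (mod 3945)
2693^16 ≡ 1711^2 = 2927521 ≡ 331 (mod 3945)
2693^23 = 2693^16 · 2693^4 · 2693^2 · 2693^1 ≡ 331 · 1891 · 1339 · 2693 (mod 3945).
Accumulate the product:
331 · 1891 = 625921 ≡ 2611
2611 · 1339 = 3496129 ≡ 859
859 · 2693 = 2313287 ≡ 1517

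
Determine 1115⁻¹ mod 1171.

Run the extended Euclidean algorithm:
1171 = 1×1115 + 56
1115 = 19×56 + 51
56 = 1×51 + 5
51 = 10×5 + 1
5 = 5×1 + 0
gcd(1115, 1171) = 1, so the inverse exists.
Back-substitute for 1:
1 = 1×51 − 10×5
  = −10×56 + 11×51
  = 11×1115 − 219×56
  = −219×1171 + 230×1115
So 1115⁻¹ ≡ 230 (mod 1171).

230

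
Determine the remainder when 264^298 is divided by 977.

429

By square-and-multiply:
264^1 ≡ 264 (mod 977)
264^2 ≡ 264^2 = 69696 ≡ 329 (mod 977)
264^4 ≡ 329^2 = 108241 ≡ 771 (mod 977)
264^8 ≡ 771^2 = 594441 ≡ 425 (mod 977)
264^16 ≡ 425^2 = 180625 ≡ 857 (mod 977)
264^32 ≡ 857^2 = 734449 ≡ 722 (mod 977)
264^64 ≡ 722^2 = 521284 ≡ 543 (mod 977)
264^128 ≡ 543^2 = 294849 ≡ 772 (mod 977)
264^256 ≡ 772^2 = 595984 ≡ 14 (mod 977)
264^298 = 264^256 · 264^32 · 264^8 · 264^2 ≡ 14 · 722 · 425 · 329 (mod 977).
Accumulate the product:
14 · 722 = 10108 ≡ 338
338 · 425 = 143650 ≡ 31
31 · 329 = 10199 ≡ 429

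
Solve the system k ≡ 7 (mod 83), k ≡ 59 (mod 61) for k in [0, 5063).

83⁻¹ mod 61: 83×25 ≡ 1 (mod 61), so 83⁻¹ ≡ 25.
k = 7 + 83×((59 − 7)×25 mod 61) = 7 + 83×19 = 1584.

1584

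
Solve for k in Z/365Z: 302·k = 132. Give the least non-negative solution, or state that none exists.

gcd(302, 365) = 1, so a unique solution mod 365 exists.
302⁻¹ ≡ 168 (mod 365).
k ≡ 168·132 ≡ 276 (mod 365).

276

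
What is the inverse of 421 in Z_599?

212

599 = 1×421 + 178
421 = 2×178 + 65
178 = 2×65 + 48
65 = 1×48 + 17
48 = 2×17 + 14
17 = 1×14 + 3
14 = 4×3 + 2
3 = 1×2 + 1
2 = 2×1 + 0
gcd(421, 599) = 1, so the inverse exists.
Back-substitute for 1:
1 = 1×3 − 1×2
  = −1×14 + 5×3
  = 5×17 − 6×14
  = −6×48 + 17×17
  = 17×65 − 23×48
  = −23×178 + 63×65
  = 63×421 − 149×178
  = −149×599 + 212×421
So 421⁻¹ ≡ 212 (mod 599).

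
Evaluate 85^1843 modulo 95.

80

85^1 ≡ 85 (mod 95)
85^2 ≡ 85^2 = 7225 ≡ 5 (mod 95)
85^4 ≡ 5^2 = 25 (mod 95)
85^8 ≡ 25^2 = 625 ≡ 55 (mod 95)
85^16 ≡ 55^2 = 3025 ≡ 80 (mod 95)
85^32 ≡ 80^2 = 6400 ≡ 35 (mod 95)
85^64 ≡ 35^2 = 1225 ≡ 85 (mod 95)
85^128 ≡ 85^2 = 7225 ≡ 5 (mod 95)
85^256 ≡ 5^2 = 25 (mod 95)
85^512 ≡ 25^2 = 625 ≡ 55 (mod 95)
85^1024 ≡ 55^2 = 3025 ≡ 80 (mod 95)
85^1843 = 85^1024 · 85^512 · 85^256 · 85^32 · 85^16 · 85^2 · 85^1 ≡ 80 · 55 · 25 · 35 · 80 · 5 · 85 (mod 95).
Accumulate the product:
80 · 55 = 4400 ≡ 30
30 · 25 = 750 ≡ 85
85 · 35 = 2975 ≡ 30
30 · 80 = 2400 ≡ 25
25 · 5 = 125 ≡ 30
30 · 85 = 2550 ≡ 80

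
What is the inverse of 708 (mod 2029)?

2029 = 2*708 + 613
708 = 1*613 + 95
613 = 6*95 + 43
95 = 2*43 + 9
43 = 4*9 + 7
9 = 1*7 + 2
7 = 3*2 + 1
2 = 2*1 + 0
gcd(708, 2029) = 1, so the inverse exists.
Bézout: 1 = 313*2029 − 897*708.
So 708⁻¹ ≡ −897 ≡ 1132 (mod 2029).

1132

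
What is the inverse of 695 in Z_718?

437

Run the extended Euclidean algorithm:
718 = 1·695 + 23
695 = 30·23 + 5
23 = 4·5 + 3
5 = 1·3 + 2
3 = 1·2 + 1
2 = 2·1 + 0
gcd(695, 718) = 1, so the inverse exists.
Back-substitute for 1:
1 = 1·3 − 1·2
  = −1·5 + 2·3
  = 2·23 − 9·5
  = −9·695 + 272·23
  = 272·718 − 281·695
So 695⁻¹ ≡ −281 ≡ 437 (mod 718).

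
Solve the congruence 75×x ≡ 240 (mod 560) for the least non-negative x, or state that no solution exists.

48

gcd(75, 560) = 5, and 5 | 240, so solutions exist.
Divide through by 5: 15×x ≡ 48 mod 112.
15⁻¹ ≡ 15 (mod 112).
x ≡ 15×48 ≡ 48 (mod 112).
The smallest non-negative solution is x = 48.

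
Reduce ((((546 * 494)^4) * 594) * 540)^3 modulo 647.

546 * 494 = 269724 ≡ 572 (mod 647)
(572)^4 ≡ 384 (mod 647)
384 * 594 = 228096 ≡ 352 (mod 647)
352 * 540 = 190080 ≡ 509 (mod 647)
(509)^3 ≡ 42 (mod 647)

42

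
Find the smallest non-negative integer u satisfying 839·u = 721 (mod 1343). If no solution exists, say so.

1211

gcd(839, 1343) = 1, so a unique solution mod 1343 exists.
839⁻¹ ≡ 445 (mod 1343).
u ≡ 445·721 ≡ 1211 (mod 1343).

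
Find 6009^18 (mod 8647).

2332

By square-and-multiply:
18 in binary is 10010, i.e. 18 = 16 + 2.
6009^1 ≡ 6009 (mod 8647)
6009^2 ≡ 6009^2 = 36108081 ≡ 6856 (mod 8647)
6009^4 ≡ 6856^2 = 47004736 ≡ 8291 (mod 8647)
6009^8 ≡ 8291^2 = 68740681 ≡ 5678 (mod 8647)
6009^16 ≡ 5678^2 = 32239684 ≡ 3668 (mod 8647)
6009^18 = 6009^16 · 6009^2 ≡ 3668 · 6856 (mod 8647).
3668 · 6856 = 25147808 ≡ 2332 (mod 8647).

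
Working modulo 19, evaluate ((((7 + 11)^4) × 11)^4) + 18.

7 + 11 = 18
(18)^4 ≡ 1 (mod 19)
1 × 11 = 11
(11)^4 ≡ 11 (mod 19)
11 + 18 = 29 ≡ 10 (mod 19)

10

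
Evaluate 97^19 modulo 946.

489

Using repeated squaring:
19 in binary is 10011, i.e. 19 = 16 + 2 + 1.
97^1 ≡ 97 (mod 946)
97^2 ≡ 97^2 = 9409 ≡ 895 (mod 946)
97^4 ≡ 895^2 = 801025 ≡ 709 (mod 946)
97^8 ≡ 709^2 = 502681 ≡ 355 (mod 946)
97^16 ≡ 355^2 = 126025 ≡ 207 (mod 946)
97^19 = 97^16 × 97^2 × 97^1 ≡ 207 × 895 × 97 (mod 946).
Accumulate the product:
207 × 895 = 185265 ≡ 795
795 × 97 = 77115 ≡ 489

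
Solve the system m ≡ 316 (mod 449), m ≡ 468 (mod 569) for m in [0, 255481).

449⁻¹ mod 569: 449×422 ≡ 1 (mod 569), so 449⁻¹ ≡ 422.
m = 316 + 449×((468 − 316)×422 mod 569) = 316 + 449×416 = 187100.

187100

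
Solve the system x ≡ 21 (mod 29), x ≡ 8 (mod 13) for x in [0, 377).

29⁻¹ mod 13: 29*9 ≡ 1 (mod 13), so 29⁻¹ ≡ 9.
x = 21 + 29*((8 − 21)*9 mod 13) = 21 + 29*0 = 21.

21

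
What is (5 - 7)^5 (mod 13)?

5 - 7 = -2 ≡ 11 (mod 13)
(11)^5 ≡ 7 (mod 13)

7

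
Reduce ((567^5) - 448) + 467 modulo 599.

(567)^5 ≡ 350 (mod 599)
350 - 448 = -98 ≡ 501 (mod 599)
501 + 467 = 968 ≡ 369 (mod 599)

369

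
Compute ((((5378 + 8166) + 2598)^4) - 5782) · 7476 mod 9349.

5378 + 8166 = 13544 ≡ 4195 (mod 9349)
4195 + 2598 = 6793
(6793)^4 ≡ 3377 (mod 9349)
3377 - 5782 = -2405 ≡ 6944 (mod 9349)
6944 · 7476 = 51913344 ≡ 7696 (mod 9349)

7696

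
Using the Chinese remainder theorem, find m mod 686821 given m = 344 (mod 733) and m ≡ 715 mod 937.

480459

733⁻¹ mod 937: 733·666 ≡ 1 (mod 937), so 733⁻¹ ≡ 666.
m = 344 + 733·((715 − 344)·666 mod 937) = 344 + 733·655 = 480459.
Check: 480459 mod 733 = 344, 480459 mod 937 = 715. ✓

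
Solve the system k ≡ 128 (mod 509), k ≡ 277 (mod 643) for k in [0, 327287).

143666

509⁻¹ mod 643: 509*619 ≡ 1 (mod 643), so 509⁻¹ ≡ 619.
k = 128 + 509*((277 − 128)*619 mod 643) = 128 + 509*282 = 143666.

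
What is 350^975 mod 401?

400

975 in binary is 1111001111, i.e. 975 = 512 + 256 + 128 + 64 + 8 + 4 + 2 + 1.
350^1 ≡ 350 (mod 401)
350^2 ≡ 350^2 = 122500 ≡ 195 (mod 401)
350^4 ≡ 195^2 = 38025 ≡ 331 (mod 401)
350^8 ≡ 331^2 = 109561 ≡ 88 (mod 401)
350^16 ≡ 88^2 = 7744 ≡ 125 (mod 401)
350^32 ≡ 125^2 = 15625 ≡ 387 (mod 401)
350^64 ≡ 387^2 = 149769 ≡ 196 (mod 401)
350^128 ≡ 196^2 = 38416 ≡ 321 (mod 401)
350^256 ≡ 321^2 = 103041 ≡ 385 (mod 401)
350^512 ≡ 385^2 = 148225 ≡ 256 (mod 401)
350^975 = 350^512 · 350^256 · 350^128 · 350^64 · 350^8 · 350^4 · 350^2 · 350^1 ≡ 256 · 385 · 321 · 196 · 88 · 331 · 195 · 350 (mod 401).
Accumulate the product:
256 · 385 = 98560 ≡ 315
315 · 321 = 101115 ≡ 63
63 · 196 = 12348 ≡ 318
318 · 88 = 27984 ≡ 315
315 · 331 = 104265 ≡ 5
5 · 195 = 975 ≡ 173
173 · 350 = 60550 ≡ 400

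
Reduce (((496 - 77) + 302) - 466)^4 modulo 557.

496 - 77 = 419
419 + 302 = 721 ≡ 164 (mod 557)
164 - 466 = -302 ≡ 255 (mod 557)
(255)^4 ≡ 127 (mod 557)

127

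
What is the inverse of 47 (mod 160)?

160 = 3*47 + 19
47 = 2*19 + 9
19 = 2*9 + 1
9 = 9*1 + 0
gcd(47, 160) = 1, so the inverse exists.
Bézout: 1 = 5*160 − 17*47.
So 47⁻¹ ≡ −17 ≡ 143 (mod 160).

143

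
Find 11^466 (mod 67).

11^1 ≡ 11 (mod 67)
11^2 ≡ 11^2 = 121 ≡ 54 (mod 67)
11^4 ≡ 54^2 = 2916 ≡ 35 (mod 67)
11^8 ≡ 35^2 = 1225 ≡ 19 (mod 67)
11^16 ≡ 19^2 = 361 ≡ 26 (mod 67)
11^32 ≡ 26^2 = 676 ≡ 6 (mod 67)
11^64 ≡ 6^2 = 36 (mod 67)
11^128 ≡ 36^2 = 1296 ≡ 23 (mod 67)
11^256 ≡ 23^2 = 529 ≡ 60 (mod 67)
11^466 = 11^256 * 11^128 * 11^64 * 11^16 * 11^2 ≡ 60 * 23 * 36 * 26 * 54 (mod 67).
Accumulate the product:
60 * 23 = 1380 ≡ 40
40 * 36 = 1440 ≡ 33
33 * 26 = 858 ≡ 54
54 * 54 = 2916 ≡ 35

35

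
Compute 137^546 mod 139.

Compute successive squares:
546 in binary is 1000100010, i.e. 546 = 512 + 32 + 2.
137^1 ≡ 137 (mod 139)
137^2 ≡ 137^2 = 18769 ≡ 4 (mod 139)
137^4 ≡ 4^2 = 16 (mod 139)
137^8 ≡ 16^2 = 256 ≡ 117 (mod 139)
137^16 ≡ 117^2 = 13689 ≡ 67 (mod 139)
137^32 ≡ 67^2 = 4489 ≡ 41 (mod 139)
137^64 ≡ 41^2 = 1681 ≡ 13 (mod 139)
137^128 ≡ 13^2 = 169 ≡ 30 (mod 139)
137^256 ≡ 30^2 = 900 ≡ 66 (mod 139)
137^512 ≡ 66^2 = 4356 ≡ 47 (mod 139)
137^546 = 137^512 × 137^32 × 137^2 ≡ 47 × 41 × 4 (mod 139).
Accumulate the product:
47 × 41 = 1927 ≡ 120
120 × 4 = 480 ≡ 63

63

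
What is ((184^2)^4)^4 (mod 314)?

(184)^2 ≡ 258 (mod 314)
(258)^4 ≡ 16 (mod 314)
(16)^4 ≡ 224 (mod 314)

224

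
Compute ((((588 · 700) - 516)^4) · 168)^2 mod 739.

564

588 · 700 = 411600 ≡ 716 (mod 739)
716 - 516 = 200
(200)^4 ≡ 707 (mod 739)
707 · 168 = 118776 ≡ 536 (mod 739)
(536)^2 ≡ 564 (mod 739)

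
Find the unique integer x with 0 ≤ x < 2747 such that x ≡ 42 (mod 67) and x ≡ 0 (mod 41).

67⁻¹ mod 41: 67*30 ≡ 1 (mod 41), so 67⁻¹ ≡ 30.
x = 42 + 67*((0 − 42)*30 mod 41) = 42 + 67*11 = 779.

779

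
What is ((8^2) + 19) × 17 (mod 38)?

(8)^2 ≡ 26 (mod 38)
26 + 19 = 45 ≡ 7 (mod 38)
7 × 17 = 119 ≡ 5 (mod 38)

5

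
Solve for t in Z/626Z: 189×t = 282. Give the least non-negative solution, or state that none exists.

548

gcd(189, 626) = 1, so a unique solution mod 626 exists.
189⁻¹ ≡ 53 (mod 626).
t ≡ 53×282 ≡ 548 (mod 626).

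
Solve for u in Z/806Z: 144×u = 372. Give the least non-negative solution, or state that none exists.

372

gcd(144, 806) = 2, and 2 | 372, so solutions exist.
Divide through by 2: 72×u ≡ 186 mod 403.
72⁻¹ ≡ 28 (mod 403).
u ≡ 28×186 ≡ 372 (mod 403).
The smallest non-negative solution is u = 372.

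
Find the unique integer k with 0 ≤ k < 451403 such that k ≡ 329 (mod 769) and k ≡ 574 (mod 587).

769⁻¹ mod 587: 769*229 ≡ 1 (mod 587), so 769⁻¹ ≡ 229.
k = 329 + 769*((574 − 329)*229 mod 587) = 329 + 769*340 = 261789.

261789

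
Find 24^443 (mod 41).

7

443 in binary is 110111011, i.e. 443 = 256 + 128 + 32 + 16 + 8 + 2 + 1.
24^1 ≡ 24 (mod 41)
24^2 ≡ 24^2 = 576 ≡ 2 (mod 41)
24^4 ≡ 2^2 = 4 (mod 41)
24^8 ≡ 4^2 = 16 (mod 41)
24^16 ≡ 16^2 = 256 ≡ 10 (mod 41)
24^32 ≡ 10^2 = 100 ≡ 18 (mod 41)
24^64 ≡ 18^2 = 324 ≡ 37 (mod 41)
24^128 ≡ 37^2 = 1369 ≡ 16 (mod 41)
24^256 ≡ 16^2 = 256 ≡ 10 (mod 41)
24^443 = 24^256 · 24^128 · 24^32 · 24^16 · 24^8 · 24^2 · 24^1 ≡ 10 · 16 · 18 · 10 · 16 · 2 · 24 (mod 41).
Accumulate the product:
10 · 16 = 160 ≡ 37
37 · 18 = 666 ≡ 10
10 · 10 = 100 ≡ 18
18 · 16 = 288 ≡ 1
1 · 2 = 2
2 · 24 = 48 ≡ 7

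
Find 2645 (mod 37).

18

2645 = 71×37 + 18, so 2645 ≡ 18 (mod 37).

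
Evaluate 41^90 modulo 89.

79

Using repeated squaring:
90 in binary is 1011010, i.e. 90 = 64 + 16 + 8 + 2.
41^1 ≡ 41 (mod 89)
41^2 ≡ 41^2 = 1681 ≡ 79 (mod 89)
41^4 ≡ 79^2 = 6241 ≡ 11 (mod 89)
41^8 ≡ 11^2 = 121 ≡ 32 (mod 89)
41^16 ≡ 32^2 = 1024 ≡ 45 (mod 89)
41^32 ≡ 45^2 = 2025 ≡ 67 (mod 89)
41^64 ≡ 67^2 = 4489 ≡ 39 (mod 89)
41^90 = 41^64 × 41^16 × 41^8 × 41^2 ≡ 39 × 45 × 32 × 79 (mod 89).
Accumulate the product:
39 × 45 = 1755 ≡ 64
64 × 32 = 2048 ≡ 1
1 × 79 = 79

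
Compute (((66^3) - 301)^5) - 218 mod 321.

111

(66)^3 ≡ 201 (mod 321)
201 - 301 = -100 ≡ 221 (mod 321)
(221)^5 ≡ 8 (mod 321)
8 - 218 = -210 ≡ 111 (mod 321)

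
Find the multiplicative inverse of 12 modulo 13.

Apply the Euclidean algorithm and back-substitute:
13 = 1*12 + 1
12 = 12*1 + 0
gcd(12, 13) = 1, so the inverse exists.
Back-substitute for 1:
1 = 1*13 − 1*12
So 12⁻¹ ≡ −1 ≡ 12 (mod 13).

12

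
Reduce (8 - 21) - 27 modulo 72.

32

8 - 21 = -13 ≡ 59 (mod 72)
59 - 27 = 32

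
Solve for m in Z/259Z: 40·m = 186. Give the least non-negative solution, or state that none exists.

gcd(40, 259) = 1, so a unique solution mod 259 exists.
40⁻¹ ≡ 136 (mod 259).
m ≡ 136·186 ≡ 173 (mod 259).

173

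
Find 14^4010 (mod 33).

Compute successive squares:
4010 in binary is 111110101010, i.e. 4010 = 2048 + 1024 + 512 + 256 + 128 + 32 + 8 + 2.
14^1 ≡ 14 (mod 33)
14^2 ≡ 14^2 = 196 ≡ 31 (mod 33)
14^4 ≡ 31^2 = 961 ≡ 4 (mod 33)
14^8 ≡ 4^2 = 16 (mod 33)
14^16 ≡ 16^2 = 256 ≡ 25 (mod 33)
14^32 ≡ 25^2 = 625 ≡ 31 (mod 33)
14^64 ≡ 31^2 = 961 ≡ 4 (mod 33)
14^128 ≡ 4^2 = 16 (mod 33)
14^256 ≡ 16^2 = 256 ≡ 25 (mod 33)
14^512 ≡ 25^2 = 625 ≡ 31 (mod 33)
14^1024 ≡ 31^2 = 961 ≡ 4 (mod 33)
14^2048 ≡ 4^2 = 16 (mod 33)
14^4010 = 14^2048 × 14^1024 × 14^512 × 14^256 × 14^128 × 14^32 × 14^8 × 14^2 ≡ 16 × 4 × 31 × 25 × 16 × 31 × 16 × 31 (mod 33).
Accumulate the product:
16 × 4 = 64 ≡ 31
31 × 31 = 961 ≡ 4
4 × 25 = 100 ≡ 1
1 × 16 = 16
16 × 31 = 496 ≡ 1
1 × 16 = 16
16 × 31 = 496 ≡ 1

1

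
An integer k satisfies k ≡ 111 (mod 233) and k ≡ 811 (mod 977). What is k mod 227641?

86787

233⁻¹ mod 977: 233×369 ≡ 1 (mod 977), so 233⁻¹ ≡ 369.
k = 111 + 233×((811 − 111)×369 mod 977) = 111 + 233×372 = 86787.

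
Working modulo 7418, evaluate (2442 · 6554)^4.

2442 · 6554 = 16004868 ≡ 4242 (mod 7418)
(4242)^4 ≡ 6944 (mod 7418)

6944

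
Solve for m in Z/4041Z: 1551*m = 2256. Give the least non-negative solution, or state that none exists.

1226

gcd(1551, 4041) = 3, and 3 | 2256, so solutions exist.
Divide through by 3: 517*m = 752 (mod 1347).
517⁻¹ ≡ 865 (mod 1347).
m ≡ 865*752 ≡ 1226 (mod 1347).
The smallest non-negative solution is m = 1226.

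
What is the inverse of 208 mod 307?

31

307 = 1·208 + 99
208 = 2·99 + 10
99 = 9·10 + 9
10 = 1·9 + 1
9 = 9·1 + 0
gcd(208, 307) = 1, so the inverse exists.
Back-substitute for 1:
1 = 1·10 − 1·9
  = −1·99 + 10·10
  = 10·208 − 21·99
  = −21·307 + 31·208
So 208⁻¹ ≡ 31 (mod 307).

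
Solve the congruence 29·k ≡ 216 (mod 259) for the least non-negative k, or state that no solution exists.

gcd(29, 259) = 1, so a unique solution mod 259 exists.
29⁻¹ ≡ 134 (mod 259).
k ≡ 134·216 ≡ 195 (mod 259).

195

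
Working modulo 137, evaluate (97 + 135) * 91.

14

97 + 135 = 232 ≡ 95 (mod 137)
95 * 91 = 8645 ≡ 14 (mod 137)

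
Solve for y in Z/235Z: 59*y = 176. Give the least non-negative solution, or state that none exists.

234

gcd(59, 235) = 1, so a unique solution mod 235 exists.
59⁻¹ ≡ 4 (mod 235).
y ≡ 4*176 ≡ 234 (mod 235).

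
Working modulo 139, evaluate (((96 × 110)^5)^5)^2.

96 × 110 = 10560 ≡ 135 (mod 139)
(135)^5 ≡ 88 (mod 139)
(88)^5 ≡ 132 (mod 139)
(132)^2 ≡ 49 (mod 139)

49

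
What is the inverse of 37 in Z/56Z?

53

56 = 1·37 + 19
37 = 1·19 + 18
19 = 1·18 + 1
18 = 18·1 + 0
gcd(37, 56) = 1, so the inverse exists.
Bézout: 1 = 2·56 − 3·37.
So 37⁻¹ ≡ −3 ≡ 53 (mod 56).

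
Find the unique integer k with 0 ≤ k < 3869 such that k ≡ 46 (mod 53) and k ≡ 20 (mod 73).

3597

53⁻¹ mod 73: 53*62 ≡ 1 (mod 73), so 53⁻¹ ≡ 62.
k = 46 + 53*((20 − 46)*62 mod 73) = 46 + 53*67 = 3597.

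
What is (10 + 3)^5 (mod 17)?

13

10 + 3 = 13
(13)^5 ≡ 13 (mod 17)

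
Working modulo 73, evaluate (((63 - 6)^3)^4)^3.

1

63 - 6 = 57
(57)^3 ≡ 65 (mod 73)
(65)^4 ≡ 8 (mod 73)
(8)^3 ≡ 1 (mod 73)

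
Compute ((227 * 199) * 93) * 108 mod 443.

227 * 199 = 45173 ≡ 430 (mod 443)
430 * 93 = 39990 ≡ 120 (mod 443)
120 * 108 = 12960 ≡ 113 (mod 443)

113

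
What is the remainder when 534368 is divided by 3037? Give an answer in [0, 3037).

534368 = 175·3037 + 2893, so 534368 ≡ 2893 (mod 3037).

2893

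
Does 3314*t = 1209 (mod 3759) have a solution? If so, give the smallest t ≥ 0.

gcd(3314, 3759) = 1, so a unique solution mod 3759 exists.
3314⁻¹ ≡ 2399 (mod 3759).
t ≡ 2399*1209 ≡ 2202 (mod 3759).

2202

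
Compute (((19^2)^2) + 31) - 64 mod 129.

(19)^2 ≡ 103 (mod 129)
(103)^2 ≡ 31 (mod 129)
31 + 31 = 62
62 - 64 = -2 ≡ 127 (mod 129)

127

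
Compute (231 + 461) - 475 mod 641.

231 + 461 = 692 ≡ 51 (mod 641)
51 - 475 = -424 ≡ 217 (mod 641)

217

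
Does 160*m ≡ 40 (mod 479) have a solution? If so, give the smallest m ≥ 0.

120

gcd(160, 479) = 1, so a unique solution mod 479 exists.
160⁻¹ ≡ 3 (mod 479).
m ≡ 3*40 ≡ 120 (mod 479).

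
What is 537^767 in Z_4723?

515

537^1 ≡ 537 (mod 4723)
537^2 ≡ 537^2 = 288369 ≡ 266 (mod 4723)
537^4 ≡ 266^2 = 70756 ≡ 4634 (mod 4723)
537^8 ≡ 4634^2 = 21473956 ≡ 3198 (mod 4723)
537^16 ≡ 3198^2 = 10227204 ≡ 1909 (mod 4723)
537^32 ≡ 1909^2 = 3644281 ≡ 2848 (mod 4723)
537^64 ≡ 2848^2 = 8111104 ≡ 1713 (mod 4723)
537^128 ≡ 1713^2 = 2934369 ≡ 1386 (mod 4723)
537^256 ≡ 1386^2 = 1920996 ≡ 3458 (mod 4723)
537^512 ≡ 3458^2 = 11957764 ≡ 3851 (mod 4723)
537^767 = 537^512 * 537^128 * 537^64 * 537^32 * 537^16 * 537^8 * 537^4 * 537^2 * 537^1 ≡ 3851 * 1386 * 1713 * 2848 * 1909 * 3198 * 4634 * 266 * 537 (mod 4723).
Accumulate the product:
3851 * 1386 = 5337486 ≡ 496
496 * 1713 = 849648 ≡ 4231
4231 * 2848 = 12049888 ≡ 1515
1515 * 1909 = 2892135 ≡ 1659
1659 * 3198 = 5305482 ≡ 1553
1553 * 4634 = 7196602 ≡ 3473
3473 * 266 = 923818 ≡ 2833
2833 * 537 = 1521321 ≡ 515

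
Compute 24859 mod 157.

53

24859 = 158×157 + 53, so 24859 ≡ 53 (mod 157).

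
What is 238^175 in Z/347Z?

238^1 ≡ 238 (mod 347)
238^2 ≡ 238^2 = 56644 ≡ 83 (mod 347)
238^4 ≡ 83^2 = 6889 ≡ 296 (mod 347)
238^8 ≡ 296^2 = 87616 ≡ 172 (mod 347)
238^16 ≡ 172^2 = 29584 ≡ 89 (mod 347)
238^32 ≡ 89^2 = 7921 ≡ 287 (mod 347)
238^64 ≡ 287^2 = 82369 ≡ 130 (mod 347)
238^128 ≡ 130^2 = 16900 ≡ 244 (mod 347)
238^175 = 238^128 · 238^32 · 238^8 · 238^4 · 238^2 · 238^1 ≡ 244 · 287 · 172 · 296 · 83 · 238 (mod 347).
Accumulate the product:
244 · 287 = 70028 ≡ 281
281 · 172 = 48332 ≡ 99
99 · 296 = 29304 ≡ 156
156 · 83 = 12948 ≡ 109
109 · 238 = 25942 ≡ 264

264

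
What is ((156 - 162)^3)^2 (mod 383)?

313

156 - 162 = -6 ≡ 377 (mod 383)
(377)^3 ≡ 167 (mod 383)
(167)^2 ≡ 313 (mod 383)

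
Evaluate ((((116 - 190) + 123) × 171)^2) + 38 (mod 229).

172

116 - 190 = -74 ≡ 155 (mod 229)
155 + 123 = 278 ≡ 49 (mod 229)
49 × 171 = 8379 ≡ 135 (mod 229)
(135)^2 ≡ 134 (mod 229)
134 + 38 = 172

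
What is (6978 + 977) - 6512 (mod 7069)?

6978 + 977 = 7955 ≡ 886 (mod 7069)
886 - 6512 = -5626 ≡ 1443 (mod 7069)

1443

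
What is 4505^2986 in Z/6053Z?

Using repeated squaring:
2986 in binary is 101110101010, i.e. 2986 = 2048 + 512 + 256 + 128 + 32 + 8 + 2.
4505^1 ≡ 4505 (mod 6053)
4505^2 ≡ 4505^2 = 20295025 ≡ 5369 (mod 6053)
4505^4 ≡ 5369^2 = 28826161 ≡ 1775 (mod 6053)
4505^8 ≡ 1775^2 = 3150625 ≡ 3065 (mod 6053)
4505^16 ≡ 3065^2 = 9394225 ≡ 6022 (mod 6053)
4505^32 ≡ 6022^2 = 36264484 ≡ 961 (mod 6053)
4505^64 ≡ 961^2 = 923521 ≡ 3465 (mod 6053)
4505^128 ≡ 3465^2 = 12006225 ≡ 3126 (mod 6053)
4505^256 ≡ 3126^2 = 9771876 ≡ 2334 (mod 6053)
4505^512 ≡ 2334^2 = 5447556 ≡ 5909 (mod 6053)
4505^1024 ≡ 5909^2 = 34916281 ≡ 2577 (mod 6053)
4505^2048 ≡ 2577^2 = 6640929 ≡ 788 (mod 6053)
4505^2986 = 4505^2048 × 4505^512 × 4505^256 × 4505^128 × 4505^32 × 4505^8 × 4505^2 ≡ 788 × 5909 × 2334 × 3126 × 961 × 3065 × 5369 (mod 6053).
Accumulate the product:
788 × 5909 = 4656292 ≡ 1535
1535 × 2334 = 3582690 ≡ 5367
5367 × 3126 = 16777242 ≡ 4379
4379 × 961 = 4208219 ≡ 1384
1384 × 3065 = 4241960 ≡ 4860
4860 × 5369 = 26093340 ≡ 4910

4910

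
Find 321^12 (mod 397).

108

12 in binary is 1100, i.e. 12 = 8 + 4.
321^1 ≡ 321 (mod 397)
321^2 ≡ 321^2 = 103041 ≡ 218 (mod 397)
321^4 ≡ 218^2 = 47524 ≡ 281 (mod 397)
321^8 ≡ 281^2 = 78961 ≡ 355 (mod 397)
321^12 = 321^8 · 321^4 ≡ 355 · 281 (mod 397).
355 · 281 = 99755 ≡ 108 (mod 397).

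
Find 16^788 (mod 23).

18

Using repeated squaring:
788 in binary is 1100010100, i.e. 788 = 512 + 256 + 16 + 4.
16^1 ≡ 16 (mod 23)
16^2 ≡ 16^2 = 256 ≡ 3 (mod 23)
16^4 ≡ 3^2 = 9 (mod 23)
16^8 ≡ 9^2 = 81 ≡ 12 (mod 23)
16^16 ≡ 12^2 = 144 ≡ 6 (mod 23)
16^32 ≡ 6^2 = 36 ≡ 13 (mod 23)
16^64 ≡ 13^2 = 169 ≡ 8 (mod 23)
16^128 ≡ 8^2 = 64 ≡ 18 (mod 23)
16^256 ≡ 18^2 = 324 ≡ 2 (mod 23)
16^512 ≡ 2^2 = 4 (mod 23)
16^788 = 16^512 × 16^256 × 16^16 × 16^4 ≡ 4 × 2 × 6 × 9 (mod 23).
Accumulate the product:
4 × 2 = 8
8 × 6 = 48 ≡ 2
2 × 9 = 18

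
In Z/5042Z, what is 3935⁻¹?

3917

5042 = 1×3935 + 1107
3935 = 3×1107 + 614
1107 = 1×614 + 493
614 = 1×493 + 121
493 = 4×121 + 9
121 = 13×9 + 4
9 = 2×4 + 1
4 = 4×1 + 0
gcd(3935, 5042) = 1, so the inverse exists.
Back-substitute for 1:
1 = 1×9 − 2×4
  = −2×121 + 27×9
  = 27×493 − 110×121
  = −110×614 + 137×493
  = 137×1107 − 247×614
  = −247×3935 + 878×1107
  = 878×5042 − 1125×3935
So 3935⁻¹ ≡ −1125 ≡ 3917 (mod 5042).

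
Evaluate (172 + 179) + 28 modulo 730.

379

172 + 179 = 351
351 + 28 = 379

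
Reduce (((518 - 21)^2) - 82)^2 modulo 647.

416

518 - 21 = 497
(497)^2 ≡ 502 (mod 647)
502 - 82 = 420
(420)^2 ≡ 416 (mod 647)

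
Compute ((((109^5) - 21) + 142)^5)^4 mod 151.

4

(109)^5 ≡ 23 (mod 151)
23 - 21 = 2
2 + 142 = 144
(144)^5 ≡ 105 (mod 151)
(105)^4 ≡ 4 (mod 151)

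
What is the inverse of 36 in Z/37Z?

36

37 = 1·36 + 1
36 = 36·1 + 0
gcd(36, 37) = 1, so the inverse exists.
Back-substitute for 1:
1 = 1·37 − 1·36
So 36⁻¹ ≡ −1 ≡ 36 (mod 37).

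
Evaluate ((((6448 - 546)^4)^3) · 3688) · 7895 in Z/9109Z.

6448 - 546 = 5902
(5902)^4 ≡ 1532 (mod 9109)
(1532)^3 ≡ 8762 (mod 9109)
8762 · 3688 = 32314256 ≡ 4633 (mod 9109)
4633 · 7895 = 36577535 ≡ 4900 (mod 9109)

4900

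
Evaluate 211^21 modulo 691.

346

By square-and-multiply:
21 in binary is 10101, i.e. 21 = 16 + 4 + 1.
211^1 ≡ 211 (mod 691)
211^2 ≡ 211^2 = 44521 ≡ 297 (mod 691)
211^4 ≡ 297^2 = 88209 ≡ 452 (mod 691)
211^8 ≡ 452^2 = 204304 ≡ 459 (mod 691)
211^16 ≡ 459^2 = 210681 ≡ 617 (mod 691)
211^21 = 211^16 × 211^4 × 211^1 ≡ 617 × 452 × 211 (mod 691).
Accumulate the product:
617 × 452 = 278884 ≡ 411
411 × 211 = 86721 ≡ 346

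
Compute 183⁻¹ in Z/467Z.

Apply the Euclidean algorithm and back-substitute:
467 = 2×183 + 101
183 = 1×101 + 82
101 = 1×82 + 19
82 = 4×19 + 6
19 = 3×6 + 1
6 = 6×1 + 0
gcd(183, 467) = 1, so the inverse exists.
Back-substitute for 1:
1 = 1×19 − 3×6
  = −3×82 + 13×19
  = 13×101 − 16×82
  = −16×183 + 29×101
  = 29×467 − 74×183
So 183⁻¹ ≡ −74 ≡ 393 (mod 467).

393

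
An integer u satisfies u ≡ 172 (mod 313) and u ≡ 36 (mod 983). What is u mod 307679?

59016

313⁻¹ mod 983: 313·201 ≡ 1 (mod 983), so 313⁻¹ ≡ 201.
u = 172 + 313·((36 − 172)·201 mod 983) = 172 + 313·188 = 59016.
Check: 59016 mod 313 = 172, 59016 mod 983 = 36. ✓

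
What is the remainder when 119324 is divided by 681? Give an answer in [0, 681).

119324 = 175×681 + 149, so 119324 ≡ 149 (mod 681).

149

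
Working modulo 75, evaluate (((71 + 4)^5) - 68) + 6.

13

71 + 4 = 75 ≡ 0 (mod 75)
(0)^5 ≡ 0 (mod 75)
0 - 68 = -68 ≡ 7 (mod 75)
7 + 6 = 13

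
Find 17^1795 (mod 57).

35

Using repeated squaring:
1795 in binary is 11100000011, i.e. 1795 = 1024 + 512 + 256 + 2 + 1.
17^1 ≡ 17 (mod 57)
17^2 ≡ 17^2 = 289 ≡ 4 (mod 57)
17^4 ≡ 4^2 = 16 (mod 57)
17^8 ≡ 16^2 = 256 ≡ 28 (mod 57)
17^16 ≡ 28^2 = 784 ≡ 43 (mod 57)
17^32 ≡ 43^2 = 1849 ≡ 25 (mod 57)
17^64 ≡ 25^2 = 625 ≡ 55 (mod 57)
17^128 ≡ 55^2 = 3025 ≡ 4 (mod 57)
17^256 ≡ 4^2 = 16 (mod 57)
17^512 ≡ 16^2 = 256 ≡ 28 (mod 57)
17^1024 ≡ 28^2 = 784 ≡ 43 (mod 57)
17^1795 = 17^1024 * 17^512 * 17^256 * 17^2 * 17^1 ≡ 43 * 28 * 16 * 4 * 17 (mod 57).
Accumulate the product:
43 * 28 = 1204 ≡ 7
7 * 16 = 112 ≡ 55
55 * 4 = 220 ≡ 49
49 * 17 = 833 ≡ 35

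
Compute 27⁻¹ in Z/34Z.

29

34 = 1×27 + 7
27 = 3×7 + 6
7 = 1×6 + 1
6 = 6×1 + 0
gcd(27, 34) = 1, so the inverse exists.
Back-substitute for 1:
1 = 1×7 − 1×6
  = −1×27 + 4×7
  = 4×34 − 5×27
So 27⁻¹ ≡ −5 ≡ 29 (mod 34).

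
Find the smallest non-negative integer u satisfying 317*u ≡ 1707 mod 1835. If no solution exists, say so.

gcd(317, 1835) = 1, so a unique solution mod 1835 exists.
317⁻¹ ≡ 1123 (mod 1835).
u ≡ 1123*1707 ≡ 1221 (mod 1835).

1221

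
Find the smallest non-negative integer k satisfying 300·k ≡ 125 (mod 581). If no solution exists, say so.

gcd(300, 581) = 1, so a unique solution mod 581 exists.
300⁻¹ ≡ 153 (mod 581).
k ≡ 153·125 ≡ 533 (mod 581).

533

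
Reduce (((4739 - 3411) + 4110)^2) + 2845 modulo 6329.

4739 - 3411 = 1328
1328 + 4110 = 5438
(5438)^2 ≡ 2756 (mod 6329)
2756 + 2845 = 5601

5601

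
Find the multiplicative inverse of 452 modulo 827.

580

827 = 1·452 + 375
452 = 1·375 + 77
375 = 4·77 + 67
77 = 1·67 + 10
67 = 6·10 + 7
10 = 1·7 + 3
7 = 2·3 + 1
3 = 3·1 + 0
gcd(452, 827) = 1, so the inverse exists.
Bézout: 1 = 135·827 − 247·452.
So 452⁻¹ ≡ −247 ≡ 580 (mod 827).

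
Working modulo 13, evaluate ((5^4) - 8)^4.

9

(5)^4 ≡ 1 (mod 13)
1 - 8 = -7 ≡ 6 (mod 13)
(6)^4 ≡ 9 (mod 13)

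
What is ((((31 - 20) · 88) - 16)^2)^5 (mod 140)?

84

31 - 20 = 11
11 · 88 = 968 ≡ 128 (mod 140)
128 - 16 = 112
(112)^2 ≡ 84 (mod 140)
(84)^5 ≡ 84 (mod 140)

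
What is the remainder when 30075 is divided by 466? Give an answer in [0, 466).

251

30075 = 64·466 + 251, so 30075 ≡ 251 (mod 466).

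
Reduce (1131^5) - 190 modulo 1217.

(1131)^5 ≡ 729 (mod 1217)
729 - 190 = 539

539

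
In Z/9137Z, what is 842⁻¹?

5263

By the extended Euclidean algorithm:
9137 = 10×842 + 717
842 = 1×717 + 125
717 = 5×125 + 92
125 = 1×92 + 33
92 = 2×33 + 26
33 = 1×26 + 7
26 = 3×7 + 5
7 = 1×5 + 2
5 = 2×2 + 1
2 = 2×1 + 0
gcd(842, 9137) = 1, so the inverse exists.
Back-substitute for 1:
1 = 1×5 − 2×2
  = −2×7 + 3×5
  = 3×26 − 11×7
  = −11×33 + 14×26
  = 14×92 − 39×33
  = −39×125 + 53×92
  = 53×717 − 304×125
  = −304×842 + 357×717
  = 357×9137 − 3874×842
So 842⁻¹ ≡ −3874 ≡ 5263 (mod 9137).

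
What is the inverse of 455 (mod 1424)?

1255

Apply the Euclidean algorithm and back-substitute:
1424 = 3×455 + 59
455 = 7×59 + 42
59 = 1×42 + 17
42 = 2×17 + 8
17 = 2×8 + 1
8 = 8×1 + 0
gcd(455, 1424) = 1, so the inverse exists.
Back-substitute for 1:
1 = 1×17 − 2×8
  = −2×42 + 5×17
  = 5×59 − 7×42
  = −7×455 + 54×59
  = 54×1424 − 169×455
So 455⁻¹ ≡ −169 ≡ 1255 (mod 1424).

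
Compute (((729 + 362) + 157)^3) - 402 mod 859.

729 + 362 = 1091 ≡ 232 (mod 859)
232 + 157 = 389
(389)^3 ≡ 35 (mod 859)
35 - 402 = -367 ≡ 492 (mod 859)

492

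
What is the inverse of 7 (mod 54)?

31

Apply the Euclidean algorithm and back-substitute:
54 = 7×7 + 5
7 = 1×5 + 2
5 = 2×2 + 1
2 = 2×1 + 0
gcd(7, 54) = 1, so the inverse exists.
Bézout: 1 = 3×54 − 23×7.
So 7⁻¹ ≡ −23 ≡ 31 (mod 54).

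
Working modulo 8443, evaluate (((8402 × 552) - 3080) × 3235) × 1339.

4919

8402 × 552 = 4637904 ≡ 2697 (mod 8443)
2697 - 3080 = -383 ≡ 8060 (mod 8443)
8060 × 3235 = 26074100 ≡ 2116 (mod 8443)
2116 × 1339 = 2833324 ≡ 4919 (mod 8443)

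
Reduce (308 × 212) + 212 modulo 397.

3

308 × 212 = 65296 ≡ 188 (mod 397)
188 + 212 = 400 ≡ 3 (mod 397)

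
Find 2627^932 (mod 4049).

Using repeated squaring:
932 in binary is 1110100100, i.e. 932 = 512 + 256 + 128 + 32 + 4.
2627^1 ≡ 2627 (mod 4049)
2627^2 ≡ 2627^2 = 6901129 ≡ 1633 (mod 4049)
2627^4 ≡ 1633^2 = 2666689 ≡ 2447 (mod 4049)
2627^8 ≡ 2447^2 = 5987809 ≡ 3387 (mod 4049)
2627^16 ≡ 3387^2 = 11471769 ≡ 952 (mod 4049)
2627^32 ≡ 952^2 = 906304 ≡ 3377 (mod 4049)
2627^64 ≡ 3377^2 = 11404129 ≡ 2145 (mod 4049)
2627^128 ≡ 2145^2 = 4601025 ≡ 1361 (mod 4049)
2627^256 ≡ 1361^2 = 1852321 ≡ 1928 (mod 4049)
2627^512 ≡ 1928^2 = 3717184 ≡ 202 (mod 4049)
2627^932 = 2627^512 · 2627^256 · 2627^128 · 2627^32 · 2627^4 ≡ 202 · 1928 · 1361 · 3377 · 2447 (mod 4049).
Accumulate the product:
202 · 1928 = 389456 ≡ 752
752 · 1361 = 1023472 ≡ 3124
3124 · 3377 = 10549748 ≡ 2103
2103 · 2447 = 5146041 ≡ 3811

3811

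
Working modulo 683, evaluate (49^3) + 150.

(49)^3 ≡ 173 (mod 683)
173 + 150 = 323

323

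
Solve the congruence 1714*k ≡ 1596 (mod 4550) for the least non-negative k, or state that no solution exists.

2114

gcd(1714, 4550) = 2, and 2 | 1596, so solutions exist.
Divide through by 2: 857*k mod 2275 = 798.
857⁻¹ ≡ 1468 (mod 2275).
k ≡ 1468*798 ≡ 2114 (mod 2275).
The smallest non-negative solution is k = 2114.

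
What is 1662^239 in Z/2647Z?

1856

Compute successive squares:
239 in binary is 11101111, i.e. 239 = 128 + 64 + 32 + 8 + 4 + 2 + 1.
1662^1 ≡ 1662 (mod 2647)
1662^2 ≡ 1662^2 = 2762244 ≡ 1423 (mod 2647)
1662^4 ≡ 1423^2 = 2024929 ≡ 2621 (mod 2647)
1662^8 ≡ 2621^2 = 6869641 ≡ 676 (mod 2647)
1662^16 ≡ 676^2 = 456976 ≡ 1692 (mod 2647)
1662^32 ≡ 1692^2 = 2862864 ≡ 1457 (mod 2647)
1662^64 ≡ 1457^2 = 2122849 ≡ 2602 (mod 2647)
1662^128 ≡ 2602^2 = 6770404 ≡ 2025 (mod 2647)
1662^239 = 1662^128 × 1662^64 × 1662^32 × 1662^8 × 1662^4 × 1662^2 × 1662^1 ≡ 2025 × 2602 × 1457 × 676 × 2621 × 1423 × 1662 (mod 2647).
Accumulate the product:
2025 × 2602 = 5269050 ≡ 1520
1520 × 1457 = 2214640 ≡ 1748
1748 × 676 = 1181648 ≡ 1086
1086 × 2621 = 2846406 ≡ 881
881 × 1423 = 1253663 ≡ 1632
1632 × 1662 = 2712384 ≡ 1856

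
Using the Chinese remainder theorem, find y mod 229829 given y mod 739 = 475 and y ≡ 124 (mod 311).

739⁻¹ mod 311: 739·210 ≡ 1 (mod 311), so 739⁻¹ ≡ 210.
y = 475 + 739·((124 − 475)·210 mod 311) = 475 + 739·308 = 228087.

228087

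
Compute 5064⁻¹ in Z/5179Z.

1306

5179 = 1*5064 + 115
5064 = 44*115 + 4
115 = 28*4 + 3
4 = 1*3 + 1
3 = 3*1 + 0
gcd(5064, 5179) = 1, so the inverse exists.
Bézout: 1 = −1277*5179 + 1306*5064.
So 5064⁻¹ ≡ 1306 (mod 5179).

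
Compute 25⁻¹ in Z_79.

19

79 = 3×25 + 4
25 = 6×4 + 1
4 = 4×1 + 0
gcd(25, 79) = 1, so the inverse exists.
Back-substitute for 1:
1 = 1×25 − 6×4
  = −6×79 + 19×25
So 25⁻¹ ≡ 19 (mod 79).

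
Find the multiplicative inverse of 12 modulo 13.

12

13 = 1·12 + 1
12 = 12·1 + 0
gcd(12, 13) = 1, so the inverse exists.
Bézout: 1 = 1·13 − 1·12.
So 12⁻¹ ≡ −1 ≡ 12 (mod 13).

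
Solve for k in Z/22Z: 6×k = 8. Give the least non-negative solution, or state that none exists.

5

gcd(6, 22) = 2, and 2 | 8, so solutions exist.
Divide through by 2: 3×k ≡ 4 mod 11.
3⁻¹ ≡ 4 (mod 11).
k ≡ 4×4 ≡ 5 (mod 11).
The smallest non-negative solution is k = 5.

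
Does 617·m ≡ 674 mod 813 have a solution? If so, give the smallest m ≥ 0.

121

gcd(617, 813) = 1, so a unique solution mod 813 exists.
617⁻¹ ≡ 701 (mod 813).
m ≡ 701·674 ≡ 121 (mod 813).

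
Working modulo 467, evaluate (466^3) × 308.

(466)^3 ≡ 466 (mod 467)
466 × 308 = 143528 ≡ 159 (mod 467)

159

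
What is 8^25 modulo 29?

26

25 in binary is 11001, i.e. 25 = 16 + 8 + 1.
8^1 ≡ 8 (mod 29)
8^2 ≡ 8^2 = 64 ≡ 6 (mod 29)
8^4 ≡ 6^2 = 36 ≡ 7 (mod 29)
8^8 ≡ 7^2 = 49 ≡ 20 (mod 29)
8^16 ≡ 20^2 = 400 ≡ 23 (mod 29)
8^25 = 8^16 * 8^8 * 8^1 ≡ 23 * 20 * 8 (mod 29).
Accumulate the product:
23 * 20 = 460 ≡ 25
25 * 8 = 200 ≡ 26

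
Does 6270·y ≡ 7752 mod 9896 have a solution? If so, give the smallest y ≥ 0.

gcd(6270, 9896) = 2, and 2 | 7752, so solutions exist.
Divide through by 2: 3135·y ≡ 3876 mod 4948.
3135⁻¹ ≡ 131 (mod 4948).
y ≡ 131·3876 ≡ 3060 (mod 4948).
The smallest non-negative solution is y = 3060.

3060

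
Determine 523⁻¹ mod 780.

607

Run the extended Euclidean algorithm:
780 = 1×523 + 257
523 = 2×257 + 9
257 = 28×9 + 5
9 = 1×5 + 4
5 = 1×4 + 1
4 = 4×1 + 0
gcd(523, 780) = 1, so the inverse exists.
Back-substitute for 1:
1 = 1×5 − 1×4
  = −1×9 + 2×5
  = 2×257 − 57×9
  = −57×523 + 116×257
  = 116×780 − 173×523
So 523⁻¹ ≡ −173 ≡ 607 (mod 780).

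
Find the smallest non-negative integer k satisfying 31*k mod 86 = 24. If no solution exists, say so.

84

gcd(31, 86) = 1, so a unique solution mod 86 exists.
31⁻¹ ≡ 25 (mod 86).
k ≡ 25*24 ≡ 84 (mod 86).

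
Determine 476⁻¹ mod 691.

691 = 1·476 + 215
476 = 2·215 + 46
215 = 4·46 + 31
46 = 1·31 + 15
31 = 2·15 + 1
15 = 15·1 + 0
gcd(476, 691) = 1, so the inverse exists.
Bézout: 1 = 31·691 − 45·476.
So 476⁻¹ ≡ −45 ≡ 646 (mod 691).

646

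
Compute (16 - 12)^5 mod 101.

16 - 12 = 4
(4)^5 ≡ 14 (mod 101)

14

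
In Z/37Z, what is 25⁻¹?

3

Apply the Euclidean algorithm and back-substitute:
37 = 1·25 + 12
25 = 2·12 + 1
12 = 12·1 + 0
gcd(25, 37) = 1, so the inverse exists.
Bézout: 1 = −2·37 + 3·25.
So 25⁻¹ ≡ 3 (mod 37).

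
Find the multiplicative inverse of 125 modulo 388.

By the extended Euclidean algorithm:
388 = 3×125 + 13
125 = 9×13 + 8
13 = 1×8 + 5
8 = 1×5 + 3
5 = 1×3 + 2
3 = 1×2 + 1
2 = 2×1 + 0
gcd(125, 388) = 1, so the inverse exists.
Back-substitute for 1:
1 = 1×3 − 1×2
  = −1×5 + 2×3
  = 2×8 − 3×5
  = −3×13 + 5×8
  = 5×125 − 48×13
  = −48×388 + 149×125
So 125⁻¹ ≡ 149 (mod 388).

149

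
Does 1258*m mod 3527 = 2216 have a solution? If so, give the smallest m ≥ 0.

gcd(1258, 3527) = 1, so a unique solution mod 3527 exists.
1258⁻¹ ≡ 2913 (mod 3527).
m ≡ 2913*2216 ≡ 798 (mod 3527).

798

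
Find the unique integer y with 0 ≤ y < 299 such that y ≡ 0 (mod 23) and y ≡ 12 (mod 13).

207

23⁻¹ mod 13: 23·4 ≡ 1 (mod 13), so 23⁻¹ ≡ 4.
y = 0 + 23·((12 − 0)·4 mod 13) = 0 + 23·9 = 207.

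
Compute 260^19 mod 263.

260^1 ≡ 260 (mod 263)
260^2 ≡ 260^2 = 67600 ≡ 9 (mod 263)
260^4 ≡ 9^2 = 81 (mod 263)
260^8 ≡ 81^2 = 6561 ≡ 249 (mod 263)
260^16 ≡ 249^2 = 62001 ≡ 196 (mod 263)
260^19 = 260^16 × 260^2 × 260^1 ≡ 196 × 9 × 260 (mod 263).
Accumulate the product:
196 × 9 = 1764 ≡ 186
186 × 260 = 48360 ≡ 231

231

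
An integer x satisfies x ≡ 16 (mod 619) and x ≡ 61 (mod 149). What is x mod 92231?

619⁻¹ mod 149: 619*13 ≡ 1 (mod 149), so 619⁻¹ ≡ 13.
x = 16 + 619*((61 − 16)*13 mod 149) = 16 + 619*138 = 85438.

85438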